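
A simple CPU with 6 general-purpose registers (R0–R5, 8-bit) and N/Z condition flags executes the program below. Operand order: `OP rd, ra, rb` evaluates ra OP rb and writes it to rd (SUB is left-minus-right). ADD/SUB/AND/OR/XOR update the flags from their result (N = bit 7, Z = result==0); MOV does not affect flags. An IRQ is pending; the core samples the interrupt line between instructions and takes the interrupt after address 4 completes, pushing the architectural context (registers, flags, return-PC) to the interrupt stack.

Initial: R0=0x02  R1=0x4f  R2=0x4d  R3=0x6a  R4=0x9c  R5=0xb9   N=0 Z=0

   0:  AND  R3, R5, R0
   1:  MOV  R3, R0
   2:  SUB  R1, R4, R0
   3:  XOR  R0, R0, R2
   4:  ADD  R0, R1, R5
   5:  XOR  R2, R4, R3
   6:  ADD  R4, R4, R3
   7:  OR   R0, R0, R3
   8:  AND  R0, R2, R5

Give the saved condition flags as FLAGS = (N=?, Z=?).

after  0: R0=0x02 R1=0x4f R2=0x4d R3=0x00 R4=0x9c R5=0xb9  N=0 Z=1
after  1: R0=0x02 R1=0x4f R2=0x4d R3=0x02 R4=0x9c R5=0xb9  N=0 Z=1
after  2: R0=0x02 R1=0x9a R2=0x4d R3=0x02 R4=0x9c R5=0xb9  N=1 Z=0
after  3: R0=0x4f R1=0x9a R2=0x4d R3=0x02 R4=0x9c R5=0xb9  N=0 Z=0
after  4: R0=0x53 R1=0x9a R2=0x4d R3=0x02 R4=0x9c R5=0xb9  N=0 Z=0
-- IRQ taken; context saved, return-PC = 5 --

FLAGS = (N=0, Z=0)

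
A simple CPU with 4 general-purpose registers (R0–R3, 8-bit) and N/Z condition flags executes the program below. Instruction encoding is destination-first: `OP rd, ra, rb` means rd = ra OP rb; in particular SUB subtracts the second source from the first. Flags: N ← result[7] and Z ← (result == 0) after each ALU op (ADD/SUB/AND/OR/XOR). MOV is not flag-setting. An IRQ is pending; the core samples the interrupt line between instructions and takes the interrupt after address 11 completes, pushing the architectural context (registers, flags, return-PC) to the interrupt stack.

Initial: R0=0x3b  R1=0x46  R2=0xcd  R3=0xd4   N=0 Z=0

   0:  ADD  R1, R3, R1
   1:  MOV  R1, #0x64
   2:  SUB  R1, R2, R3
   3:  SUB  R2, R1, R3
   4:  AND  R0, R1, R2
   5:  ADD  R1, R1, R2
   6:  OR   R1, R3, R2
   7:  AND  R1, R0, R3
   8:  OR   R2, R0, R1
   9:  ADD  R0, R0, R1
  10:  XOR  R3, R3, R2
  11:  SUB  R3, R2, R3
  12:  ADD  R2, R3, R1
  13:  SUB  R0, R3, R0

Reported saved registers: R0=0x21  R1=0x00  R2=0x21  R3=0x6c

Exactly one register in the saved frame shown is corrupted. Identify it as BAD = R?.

BAD = R3

after  0: R0=0x3b R1=0x1a R2=0xcd R3=0xd4  N=0 Z=0
after  1: R0=0x3b R1=0x64 R2=0xcd R3=0xd4  N=0 Z=0
after  2: R0=0x3b R1=0xf9 R2=0xcd R3=0xd4  N=1 Z=0
after  3: R0=0x3b R1=0xf9 R2=0x25 R3=0xd4  N=0 Z=0
after  4: R0=0x21 R1=0xf9 R2=0x25 R3=0xd4  N=0 Z=0
after  5: R0=0x21 R1=0x1e R2=0x25 R3=0xd4  N=0 Z=0
after  6: R0=0x21 R1=0xf5 R2=0x25 R3=0xd4  N=1 Z=0
after  7: R0=0x21 R1=0x00 R2=0x25 R3=0xd4  N=0 Z=1
after  8: R0=0x21 R1=0x00 R2=0x21 R3=0xd4  N=0 Z=0
after  9: R0=0x21 R1=0x00 R2=0x21 R3=0xd4  N=0 Z=0
after 10: R0=0x21 R1=0x00 R2=0x21 R3=0xf5  N=1 Z=0
after 11: R0=0x21 R1=0x00 R2=0x21 R3=0x2c  N=0 Z=0
-- IRQ taken; context saved, return-PC = 12 --
mismatch: R3: reported 0x6c vs actual 0x2c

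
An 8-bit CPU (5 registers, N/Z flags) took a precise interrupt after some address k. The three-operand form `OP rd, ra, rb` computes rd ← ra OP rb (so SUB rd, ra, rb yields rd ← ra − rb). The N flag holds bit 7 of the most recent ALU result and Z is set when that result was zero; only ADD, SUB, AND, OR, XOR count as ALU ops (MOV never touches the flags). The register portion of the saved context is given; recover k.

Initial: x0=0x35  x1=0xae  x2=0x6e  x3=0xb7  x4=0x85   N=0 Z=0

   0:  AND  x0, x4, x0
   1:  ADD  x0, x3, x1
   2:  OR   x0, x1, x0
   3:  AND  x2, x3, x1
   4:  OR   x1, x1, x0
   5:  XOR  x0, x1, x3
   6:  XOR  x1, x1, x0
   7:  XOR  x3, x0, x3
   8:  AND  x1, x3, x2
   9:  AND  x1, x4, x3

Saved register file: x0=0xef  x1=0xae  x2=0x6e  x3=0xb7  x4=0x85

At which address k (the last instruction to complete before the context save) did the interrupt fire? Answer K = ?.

after  0: x0=0x05 x1=0xae x2=0x6e x3=0xb7 x4=0x85  N=0 Z=0
after  1: x0=0x65 x1=0xae x2=0x6e x3=0xb7 x4=0x85  N=0 Z=0
after  2: x0=0xef x1=0xae x2=0x6e x3=0xb7 x4=0x85  N=1 Z=0
-- IRQ taken; context saved, return-PC = 3 --

K = 2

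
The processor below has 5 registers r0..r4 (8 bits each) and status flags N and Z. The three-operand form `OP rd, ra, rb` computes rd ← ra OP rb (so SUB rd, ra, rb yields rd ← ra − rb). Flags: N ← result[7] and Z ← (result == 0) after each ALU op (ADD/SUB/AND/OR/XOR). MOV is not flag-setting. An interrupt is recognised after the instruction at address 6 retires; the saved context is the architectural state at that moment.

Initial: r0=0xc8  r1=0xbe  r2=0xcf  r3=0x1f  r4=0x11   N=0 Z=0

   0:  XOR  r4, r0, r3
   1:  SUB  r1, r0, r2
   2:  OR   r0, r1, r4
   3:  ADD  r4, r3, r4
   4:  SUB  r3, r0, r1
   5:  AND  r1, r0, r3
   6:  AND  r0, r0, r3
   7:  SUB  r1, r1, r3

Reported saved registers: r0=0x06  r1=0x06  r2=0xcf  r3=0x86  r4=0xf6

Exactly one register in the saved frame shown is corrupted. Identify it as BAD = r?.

BAD = r3

after  0: r0=0xc8 r1=0xbe r2=0xcf r3=0x1f r4=0xd7  N=1 Z=0
after  1: r0=0xc8 r1=0xf9 r2=0xcf r3=0x1f r4=0xd7  N=1 Z=0
after  2: r0=0xff r1=0xf9 r2=0xcf r3=0x1f r4=0xd7  N=1 Z=0
after  3: r0=0xff r1=0xf9 r2=0xcf r3=0x1f r4=0xf6  N=1 Z=0
after  4: r0=0xff r1=0xf9 r2=0xcf r3=0x06 r4=0xf6  N=0 Z=0
after  5: r0=0xff r1=0x06 r2=0xcf r3=0x06 r4=0xf6  N=0 Z=0
after  6: r0=0x06 r1=0x06 r2=0xcf r3=0x06 r4=0xf6  N=0 Z=0
-- IRQ taken; context saved, return-PC = 7 --
mismatch: r3: reported 0x86 vs actual 0x06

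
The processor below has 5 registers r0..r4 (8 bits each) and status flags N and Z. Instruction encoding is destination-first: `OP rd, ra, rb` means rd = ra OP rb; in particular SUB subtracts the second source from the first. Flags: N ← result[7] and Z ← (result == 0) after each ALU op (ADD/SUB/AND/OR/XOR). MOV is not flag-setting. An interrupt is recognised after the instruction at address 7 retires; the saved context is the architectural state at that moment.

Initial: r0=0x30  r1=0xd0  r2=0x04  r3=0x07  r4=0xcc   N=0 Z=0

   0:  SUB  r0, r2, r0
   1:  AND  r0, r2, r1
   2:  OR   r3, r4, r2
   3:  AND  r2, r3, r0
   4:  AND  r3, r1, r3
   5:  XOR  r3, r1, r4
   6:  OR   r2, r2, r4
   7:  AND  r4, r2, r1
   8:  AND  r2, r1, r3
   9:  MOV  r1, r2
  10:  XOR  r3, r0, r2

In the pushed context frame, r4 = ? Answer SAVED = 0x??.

after  0: r0=0xd4 r1=0xd0 r2=0x04 r3=0x07 r4=0xcc  N=1 Z=0
after  1: r0=0x00 r1=0xd0 r2=0x04 r3=0x07 r4=0xcc  N=0 Z=1
after  2: r0=0x00 r1=0xd0 r2=0x04 r3=0xcc r4=0xcc  N=1 Z=0
after  3: r0=0x00 r1=0xd0 r2=0x00 r3=0xcc r4=0xcc  N=0 Z=1
after  4: r0=0x00 r1=0xd0 r2=0x00 r3=0xc0 r4=0xcc  N=1 Z=0
after  5: r0=0x00 r1=0xd0 r2=0x00 r3=0x1c r4=0xcc  N=0 Z=0
after  6: r0=0x00 r1=0xd0 r2=0xcc r3=0x1c r4=0xcc  N=1 Z=0
after  7: r0=0x00 r1=0xd0 r2=0xcc r3=0x1c r4=0xc0  N=1 Z=0
-- IRQ taken; context saved, return-PC = 8 --

SAVED = 0xc0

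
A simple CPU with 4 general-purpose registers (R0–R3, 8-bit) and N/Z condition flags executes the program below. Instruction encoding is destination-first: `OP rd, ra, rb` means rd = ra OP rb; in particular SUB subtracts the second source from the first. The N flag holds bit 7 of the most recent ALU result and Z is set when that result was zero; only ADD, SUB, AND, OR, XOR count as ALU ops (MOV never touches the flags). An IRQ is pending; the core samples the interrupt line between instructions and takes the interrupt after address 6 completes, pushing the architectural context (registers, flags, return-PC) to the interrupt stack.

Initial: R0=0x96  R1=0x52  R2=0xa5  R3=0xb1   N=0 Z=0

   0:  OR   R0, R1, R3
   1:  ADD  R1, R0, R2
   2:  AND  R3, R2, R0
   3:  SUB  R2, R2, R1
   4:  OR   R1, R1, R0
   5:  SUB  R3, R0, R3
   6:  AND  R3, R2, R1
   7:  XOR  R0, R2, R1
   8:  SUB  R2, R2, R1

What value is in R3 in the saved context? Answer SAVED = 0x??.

after  0: R0=0xf3 R1=0x52 R2=0xa5 R3=0xb1  N=1 Z=0
after  1: R0=0xf3 R1=0x98 R2=0xa5 R3=0xb1  N=1 Z=0
after  2: R0=0xf3 R1=0x98 R2=0xa5 R3=0xa1  N=1 Z=0
after  3: R0=0xf3 R1=0x98 R2=0x0d R3=0xa1  N=0 Z=0
after  4: R0=0xf3 R1=0xfb R2=0x0d R3=0xa1  N=1 Z=0
after  5: R0=0xf3 R1=0xfb R2=0x0d R3=0x52  N=0 Z=0
after  6: R0=0xf3 R1=0xfb R2=0x0d R3=0x09  N=0 Z=0
-- IRQ taken; context saved, return-PC = 7 --

SAVED = 0x09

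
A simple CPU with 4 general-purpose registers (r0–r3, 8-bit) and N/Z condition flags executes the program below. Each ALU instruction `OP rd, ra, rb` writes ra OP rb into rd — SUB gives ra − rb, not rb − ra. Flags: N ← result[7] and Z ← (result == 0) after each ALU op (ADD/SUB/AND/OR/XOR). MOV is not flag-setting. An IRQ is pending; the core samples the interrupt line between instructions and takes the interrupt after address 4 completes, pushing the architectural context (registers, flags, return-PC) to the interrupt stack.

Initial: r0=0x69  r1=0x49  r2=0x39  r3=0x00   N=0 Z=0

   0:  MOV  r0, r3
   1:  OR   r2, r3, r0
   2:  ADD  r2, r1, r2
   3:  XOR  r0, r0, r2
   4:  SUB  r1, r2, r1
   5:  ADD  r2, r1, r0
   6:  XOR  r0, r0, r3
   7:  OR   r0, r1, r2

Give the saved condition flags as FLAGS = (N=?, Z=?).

FLAGS = (N=0, Z=1)

after  0: r0=0x00 r1=0x49 r2=0x39 r3=0x00  N=0 Z=0
after  1: r0=0x00 r1=0x49 r2=0x00 r3=0x00  N=0 Z=1
after  2: r0=0x00 r1=0x49 r2=0x49 r3=0x00  N=0 Z=0
after  3: r0=0x49 r1=0x49 r2=0x49 r3=0x00  N=0 Z=0
after  4: r0=0x49 r1=0x00 r2=0x49 r3=0x00  N=0 Z=1
-- IRQ taken; context saved, return-PC = 5 --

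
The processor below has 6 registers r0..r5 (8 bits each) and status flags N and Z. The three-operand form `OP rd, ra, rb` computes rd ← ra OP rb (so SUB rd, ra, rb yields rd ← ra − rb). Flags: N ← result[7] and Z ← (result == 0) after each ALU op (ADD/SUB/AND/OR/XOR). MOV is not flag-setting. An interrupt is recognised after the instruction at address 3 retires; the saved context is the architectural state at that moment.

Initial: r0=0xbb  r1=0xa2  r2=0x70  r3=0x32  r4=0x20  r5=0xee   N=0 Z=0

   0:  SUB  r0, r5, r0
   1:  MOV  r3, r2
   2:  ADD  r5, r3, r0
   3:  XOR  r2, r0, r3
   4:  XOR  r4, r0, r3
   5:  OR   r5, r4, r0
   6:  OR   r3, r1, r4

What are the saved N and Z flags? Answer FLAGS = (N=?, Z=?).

after  0: r0=0x33 r1=0xa2 r2=0x70 r3=0x32 r4=0x20 r5=0xee  N=0 Z=0
after  1: r0=0x33 r1=0xa2 r2=0x70 r3=0x70 r4=0x20 r5=0xee  N=0 Z=0
after  2: r0=0x33 r1=0xa2 r2=0x70 r3=0x70 r4=0x20 r5=0xa3  N=1 Z=0
after  3: r0=0x33 r1=0xa2 r2=0x43 r3=0x70 r4=0x20 r5=0xa3  N=0 Z=0
-- IRQ taken; context saved, return-PC = 4 --

FLAGS = (N=0, Z=0)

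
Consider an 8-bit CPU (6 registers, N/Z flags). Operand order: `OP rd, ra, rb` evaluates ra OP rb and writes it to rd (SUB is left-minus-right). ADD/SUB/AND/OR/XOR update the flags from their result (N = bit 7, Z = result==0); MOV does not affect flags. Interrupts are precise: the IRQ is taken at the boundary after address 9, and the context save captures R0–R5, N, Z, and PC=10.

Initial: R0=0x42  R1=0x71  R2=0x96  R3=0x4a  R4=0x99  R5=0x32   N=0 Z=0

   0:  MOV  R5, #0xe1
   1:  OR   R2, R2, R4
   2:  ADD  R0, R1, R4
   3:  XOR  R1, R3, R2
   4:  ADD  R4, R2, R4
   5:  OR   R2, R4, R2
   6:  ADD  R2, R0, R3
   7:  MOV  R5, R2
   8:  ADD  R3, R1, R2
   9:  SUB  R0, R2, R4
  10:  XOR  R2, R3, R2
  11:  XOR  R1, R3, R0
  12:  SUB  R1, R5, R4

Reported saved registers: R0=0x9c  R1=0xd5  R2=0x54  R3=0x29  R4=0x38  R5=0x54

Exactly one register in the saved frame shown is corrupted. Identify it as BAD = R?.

BAD = R0

after  0: R0=0x42 R1=0x71 R2=0x96 R3=0x4a R4=0x99 R5=0xe1  N=0 Z=0
after  1: R0=0x42 R1=0x71 R2=0x9f R3=0x4a R4=0x99 R5=0xe1  N=1 Z=0
after  2: R0=0x0a R1=0x71 R2=0x9f R3=0x4a R4=0x99 R5=0xe1  N=0 Z=0
after  3: R0=0x0a R1=0xd5 R2=0x9f R3=0x4a R4=0x99 R5=0xe1  N=1 Z=0
after  4: R0=0x0a R1=0xd5 R2=0x9f R3=0x4a R4=0x38 R5=0xe1  N=0 Z=0
after  5: R0=0x0a R1=0xd5 R2=0xbf R3=0x4a R4=0x38 R5=0xe1  N=1 Z=0
after  6: R0=0x0a R1=0xd5 R2=0x54 R3=0x4a R4=0x38 R5=0xe1  N=0 Z=0
after  7: R0=0x0a R1=0xd5 R2=0x54 R3=0x4a R4=0x38 R5=0x54  N=0 Z=0
after  8: R0=0x0a R1=0xd5 R2=0x54 R3=0x29 R4=0x38 R5=0x54  N=0 Z=0
after  9: R0=0x1c R1=0xd5 R2=0x54 R3=0x29 R4=0x38 R5=0x54  N=0 Z=0
-- IRQ taken; context saved, return-PC = 10 --
mismatch: R0: reported 0x9c vs actual 0x1c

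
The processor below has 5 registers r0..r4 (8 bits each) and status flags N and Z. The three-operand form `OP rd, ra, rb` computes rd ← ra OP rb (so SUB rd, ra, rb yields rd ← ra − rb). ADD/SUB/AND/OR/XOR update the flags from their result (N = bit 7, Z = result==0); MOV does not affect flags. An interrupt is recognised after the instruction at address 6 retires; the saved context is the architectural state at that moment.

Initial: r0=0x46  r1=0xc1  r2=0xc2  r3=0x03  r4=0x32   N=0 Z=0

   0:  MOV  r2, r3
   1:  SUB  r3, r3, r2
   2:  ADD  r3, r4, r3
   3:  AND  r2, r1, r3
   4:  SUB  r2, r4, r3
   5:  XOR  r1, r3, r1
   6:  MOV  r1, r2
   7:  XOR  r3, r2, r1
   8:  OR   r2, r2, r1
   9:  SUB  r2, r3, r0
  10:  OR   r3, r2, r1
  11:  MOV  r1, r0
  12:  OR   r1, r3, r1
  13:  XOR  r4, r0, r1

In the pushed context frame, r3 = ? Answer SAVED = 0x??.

after  0: r0=0x46 r1=0xc1 r2=0x03 r3=0x03 r4=0x32  N=0 Z=0
after  1: r0=0x46 r1=0xc1 r2=0x03 r3=0x00 r4=0x32  N=0 Z=1
after  2: r0=0x46 r1=0xc1 r2=0x03 r3=0x32 r4=0x32  N=0 Z=0
after  3: r0=0x46 r1=0xc1 r2=0x00 r3=0x32 r4=0x32  N=0 Z=1
after  4: r0=0x46 r1=0xc1 r2=0x00 r3=0x32 r4=0x32  N=0 Z=1
after  5: r0=0x46 r1=0xf3 r2=0x00 r3=0x32 r4=0x32  N=1 Z=0
after  6: r0=0x46 r1=0x00 r2=0x00 r3=0x32 r4=0x32  N=1 Z=0
-- IRQ taken; context saved, return-PC = 7 --

SAVED = 0x32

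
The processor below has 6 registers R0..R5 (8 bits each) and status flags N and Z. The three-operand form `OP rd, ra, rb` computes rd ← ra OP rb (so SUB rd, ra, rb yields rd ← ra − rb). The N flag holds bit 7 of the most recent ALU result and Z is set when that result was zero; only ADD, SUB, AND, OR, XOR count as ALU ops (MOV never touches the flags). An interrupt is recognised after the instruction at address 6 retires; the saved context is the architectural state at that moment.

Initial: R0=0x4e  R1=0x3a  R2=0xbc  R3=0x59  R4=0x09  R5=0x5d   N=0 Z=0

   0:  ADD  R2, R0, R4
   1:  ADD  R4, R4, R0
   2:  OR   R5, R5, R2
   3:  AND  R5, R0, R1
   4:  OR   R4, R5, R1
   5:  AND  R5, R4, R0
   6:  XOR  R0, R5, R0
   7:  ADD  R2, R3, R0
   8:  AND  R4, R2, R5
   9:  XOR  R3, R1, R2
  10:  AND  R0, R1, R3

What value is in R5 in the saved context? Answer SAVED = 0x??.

after  0: R0=0x4e R1=0x3a R2=0x57 R3=0x59 R4=0x09 R5=0x5d  N=0 Z=0
after  1: R0=0x4e R1=0x3a R2=0x57 R3=0x59 R4=0x57 R5=0x5d  N=0 Z=0
after  2: R0=0x4e R1=0x3a R2=0x57 R3=0x59 R4=0x57 R5=0x5f  N=0 Z=0
after  3: R0=0x4e R1=0x3a R2=0x57 R3=0x59 R4=0x57 R5=0x0a  N=0 Z=0
after  4: R0=0x4e R1=0x3a R2=0x57 R3=0x59 R4=0x3a R5=0x0a  N=0 Z=0
after  5: R0=0x4e R1=0x3a R2=0x57 R3=0x59 R4=0x3a R5=0x0a  N=0 Z=0
after  6: R0=0x44 R1=0x3a R2=0x57 R3=0x59 R4=0x3a R5=0x0a  N=0 Z=0
-- IRQ taken; context saved, return-PC = 7 --

SAVED = 0x0a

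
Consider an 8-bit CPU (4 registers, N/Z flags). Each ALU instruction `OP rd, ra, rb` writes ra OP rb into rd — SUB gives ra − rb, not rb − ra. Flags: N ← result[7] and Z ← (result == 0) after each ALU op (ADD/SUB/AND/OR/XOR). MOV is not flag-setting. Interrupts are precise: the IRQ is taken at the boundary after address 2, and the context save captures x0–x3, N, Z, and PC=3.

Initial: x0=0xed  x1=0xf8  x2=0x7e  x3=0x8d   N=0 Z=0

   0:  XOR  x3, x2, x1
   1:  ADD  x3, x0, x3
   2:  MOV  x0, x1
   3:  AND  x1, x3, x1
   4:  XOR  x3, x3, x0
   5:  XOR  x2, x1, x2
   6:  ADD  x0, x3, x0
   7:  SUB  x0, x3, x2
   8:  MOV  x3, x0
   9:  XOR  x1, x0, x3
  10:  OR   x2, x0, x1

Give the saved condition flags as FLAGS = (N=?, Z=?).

FLAGS = (N=0, Z=0)

after  0: x0=0xed x1=0xf8 x2=0x7e x3=0x86  N=1 Z=0
after  1: x0=0xed x1=0xf8 x2=0x7e x3=0x73  N=0 Z=0
after  2: x0=0xf8 x1=0xf8 x2=0x7e x3=0x73  N=0 Z=0
-- IRQ taken; context saved, return-PC = 3 --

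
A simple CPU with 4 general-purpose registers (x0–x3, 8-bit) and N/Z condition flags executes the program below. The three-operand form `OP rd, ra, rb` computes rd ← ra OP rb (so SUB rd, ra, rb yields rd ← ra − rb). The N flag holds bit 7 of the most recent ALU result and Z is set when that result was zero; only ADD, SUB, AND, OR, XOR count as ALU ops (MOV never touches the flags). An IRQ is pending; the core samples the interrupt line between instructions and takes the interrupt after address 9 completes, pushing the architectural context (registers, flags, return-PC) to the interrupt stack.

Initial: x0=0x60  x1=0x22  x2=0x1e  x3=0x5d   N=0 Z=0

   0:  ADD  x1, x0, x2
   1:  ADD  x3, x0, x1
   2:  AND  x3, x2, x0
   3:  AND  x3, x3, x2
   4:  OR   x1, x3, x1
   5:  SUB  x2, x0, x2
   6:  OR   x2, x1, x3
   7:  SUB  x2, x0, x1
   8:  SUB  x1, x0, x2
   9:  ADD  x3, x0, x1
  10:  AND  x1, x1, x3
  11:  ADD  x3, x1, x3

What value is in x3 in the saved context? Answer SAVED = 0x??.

SAVED = 0xde

after  0: x0=0x60 x1=0x7e x2=0x1e x3=0x5d  N=0 Z=0
after  1: x0=0x60 x1=0x7e x2=0x1e x3=0xde  N=1 Z=0
after  2: x0=0x60 x1=0x7e x2=0x1e x3=0x00  N=0 Z=1
after  3: x0=0x60 x1=0x7e x2=0x1e x3=0x00  N=0 Z=1
after  4: x0=0x60 x1=0x7e x2=0x1e x3=0x00  N=0 Z=0
after  5: x0=0x60 x1=0x7e x2=0x42 x3=0x00  N=0 Z=0
after  6: x0=0x60 x1=0x7e x2=0x7e x3=0x00  N=0 Z=0
after  7: x0=0x60 x1=0x7e x2=0xe2 x3=0x00  N=1 Z=0
after  8: x0=0x60 x1=0x7e x2=0xe2 x3=0x00  N=0 Z=0
after  9: x0=0x60 x1=0x7e x2=0xe2 x3=0xde  N=1 Z=0
-- IRQ taken; context saved, return-PC = 10 --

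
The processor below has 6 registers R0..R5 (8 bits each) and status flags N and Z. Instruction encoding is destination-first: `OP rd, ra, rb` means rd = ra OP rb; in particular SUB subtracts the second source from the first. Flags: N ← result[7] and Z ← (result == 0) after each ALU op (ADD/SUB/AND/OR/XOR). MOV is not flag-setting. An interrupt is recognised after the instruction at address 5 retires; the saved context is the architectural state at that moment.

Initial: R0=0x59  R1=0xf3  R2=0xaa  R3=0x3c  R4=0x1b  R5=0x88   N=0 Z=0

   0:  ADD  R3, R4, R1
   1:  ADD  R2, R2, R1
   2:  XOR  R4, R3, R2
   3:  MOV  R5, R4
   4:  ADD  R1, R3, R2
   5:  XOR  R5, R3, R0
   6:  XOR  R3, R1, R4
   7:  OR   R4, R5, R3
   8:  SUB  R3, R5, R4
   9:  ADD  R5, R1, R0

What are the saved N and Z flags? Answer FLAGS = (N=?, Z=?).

FLAGS = (N=0, Z=0)

after  0: R0=0x59 R1=0xf3 R2=0xaa R3=0x0e R4=0x1b R5=0x88  N=0 Z=0
after  1: R0=0x59 R1=0xf3 R2=0x9d R3=0x0e R4=0x1b R5=0x88  N=1 Z=0
after  2: R0=0x59 R1=0xf3 R2=0x9d R3=0x0e R4=0x93 R5=0x88  N=1 Z=0
after  3: R0=0x59 R1=0xf3 R2=0x9d R3=0x0e R4=0x93 R5=0x93  N=1 Z=0
after  4: R0=0x59 R1=0xab R2=0x9d R3=0x0e R4=0x93 R5=0x93  N=1 Z=0
after  5: R0=0x59 R1=0xab R2=0x9d R3=0x0e R4=0x93 R5=0x57  N=0 Z=0
-- IRQ taken; context saved, return-PC = 6 --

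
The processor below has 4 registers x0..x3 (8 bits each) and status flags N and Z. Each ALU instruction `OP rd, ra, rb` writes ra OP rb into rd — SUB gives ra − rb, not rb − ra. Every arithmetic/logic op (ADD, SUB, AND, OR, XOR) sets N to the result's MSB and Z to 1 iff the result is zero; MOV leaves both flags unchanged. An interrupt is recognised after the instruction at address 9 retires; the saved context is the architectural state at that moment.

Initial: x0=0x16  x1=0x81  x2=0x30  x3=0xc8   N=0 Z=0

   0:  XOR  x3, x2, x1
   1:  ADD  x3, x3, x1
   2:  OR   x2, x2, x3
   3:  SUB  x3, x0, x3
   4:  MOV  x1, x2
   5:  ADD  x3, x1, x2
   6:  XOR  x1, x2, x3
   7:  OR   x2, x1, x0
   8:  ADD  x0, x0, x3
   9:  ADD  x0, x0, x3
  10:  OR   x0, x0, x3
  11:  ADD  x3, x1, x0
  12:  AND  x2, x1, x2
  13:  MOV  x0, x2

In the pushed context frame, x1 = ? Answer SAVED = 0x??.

after  0: x0=0x16 x1=0x81 x2=0x30 x3=0xb1  N=1 Z=0
after  1: x0=0x16 x1=0x81 x2=0x30 x3=0x32  N=0 Z=0
after  2: x0=0x16 x1=0x81 x2=0x32 x3=0x32  N=0 Z=0
after  3: x0=0x16 x1=0x81 x2=0x32 x3=0xe4  N=1 Z=0
after  4: x0=0x16 x1=0x32 x2=0x32 x3=0xe4  N=1 Z=0
after  5: x0=0x16 x1=0x32 x2=0x32 x3=0x64  N=0 Z=0
after  6: x0=0x16 x1=0x56 x2=0x32 x3=0x64  N=0 Z=0
after  7: x0=0x16 x1=0x56 x2=0x56 x3=0x64  N=0 Z=0
after  8: x0=0x7a x1=0x56 x2=0x56 x3=0x64  N=0 Z=0
after  9: x0=0xde x1=0x56 x2=0x56 x3=0x64  N=1 Z=0
-- IRQ taken; context saved, return-PC = 10 --

SAVED = 0x56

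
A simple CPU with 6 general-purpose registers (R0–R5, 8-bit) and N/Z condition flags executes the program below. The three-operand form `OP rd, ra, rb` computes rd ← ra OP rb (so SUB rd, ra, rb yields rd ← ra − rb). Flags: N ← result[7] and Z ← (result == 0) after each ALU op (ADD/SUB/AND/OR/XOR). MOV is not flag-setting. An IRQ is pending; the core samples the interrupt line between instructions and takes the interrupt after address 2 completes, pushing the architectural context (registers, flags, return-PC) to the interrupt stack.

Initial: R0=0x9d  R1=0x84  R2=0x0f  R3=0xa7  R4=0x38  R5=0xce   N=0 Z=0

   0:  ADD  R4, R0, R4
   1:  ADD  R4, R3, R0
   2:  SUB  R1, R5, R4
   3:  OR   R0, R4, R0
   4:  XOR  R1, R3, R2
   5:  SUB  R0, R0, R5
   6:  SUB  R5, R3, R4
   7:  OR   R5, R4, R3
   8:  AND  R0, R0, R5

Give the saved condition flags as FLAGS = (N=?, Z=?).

after  0: R0=0x9d R1=0x84 R2=0x0f R3=0xa7 R4=0xd5 R5=0xce  N=1 Z=0
after  1: R0=0x9d R1=0x84 R2=0x0f R3=0xa7 R4=0x44 R5=0xce  N=0 Z=0
after  2: R0=0x9d R1=0x8a R2=0x0f R3=0xa7 R4=0x44 R5=0xce  N=1 Z=0
-- IRQ taken; context saved, return-PC = 3 --

FLAGS = (N=1, Z=0)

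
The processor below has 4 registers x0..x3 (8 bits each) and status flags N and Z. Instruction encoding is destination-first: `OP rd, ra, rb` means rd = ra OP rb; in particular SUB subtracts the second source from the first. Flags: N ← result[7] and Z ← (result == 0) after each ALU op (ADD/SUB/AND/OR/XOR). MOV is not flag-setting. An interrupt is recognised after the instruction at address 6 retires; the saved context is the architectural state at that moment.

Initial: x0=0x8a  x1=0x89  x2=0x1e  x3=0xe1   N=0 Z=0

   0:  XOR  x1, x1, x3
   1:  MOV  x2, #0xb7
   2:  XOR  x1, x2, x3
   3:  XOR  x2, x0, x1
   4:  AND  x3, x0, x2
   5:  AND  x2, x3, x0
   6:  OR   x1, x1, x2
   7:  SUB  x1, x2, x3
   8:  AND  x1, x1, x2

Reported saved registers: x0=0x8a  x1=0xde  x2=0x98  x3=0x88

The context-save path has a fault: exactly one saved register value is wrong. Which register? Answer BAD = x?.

after  0: x0=0x8a x1=0x68 x2=0x1e x3=0xe1  N=0 Z=0
after  1: x0=0x8a x1=0x68 x2=0xb7 x3=0xe1  N=0 Z=0
after  2: x0=0x8a x1=0x56 x2=0xb7 x3=0xe1  N=0 Z=0
after  3: x0=0x8a x1=0x56 x2=0xdc x3=0xe1  N=1 Z=0
after  4: x0=0x8a x1=0x56 x2=0xdc x3=0x88  N=1 Z=0
after  5: x0=0x8a x1=0x56 x2=0x88 x3=0x88  N=1 Z=0
after  6: x0=0x8a x1=0xde x2=0x88 x3=0x88  N=1 Z=0
-- IRQ taken; context saved, return-PC = 7 --
mismatch: x2: reported 0x98 vs actual 0x88

BAD = x2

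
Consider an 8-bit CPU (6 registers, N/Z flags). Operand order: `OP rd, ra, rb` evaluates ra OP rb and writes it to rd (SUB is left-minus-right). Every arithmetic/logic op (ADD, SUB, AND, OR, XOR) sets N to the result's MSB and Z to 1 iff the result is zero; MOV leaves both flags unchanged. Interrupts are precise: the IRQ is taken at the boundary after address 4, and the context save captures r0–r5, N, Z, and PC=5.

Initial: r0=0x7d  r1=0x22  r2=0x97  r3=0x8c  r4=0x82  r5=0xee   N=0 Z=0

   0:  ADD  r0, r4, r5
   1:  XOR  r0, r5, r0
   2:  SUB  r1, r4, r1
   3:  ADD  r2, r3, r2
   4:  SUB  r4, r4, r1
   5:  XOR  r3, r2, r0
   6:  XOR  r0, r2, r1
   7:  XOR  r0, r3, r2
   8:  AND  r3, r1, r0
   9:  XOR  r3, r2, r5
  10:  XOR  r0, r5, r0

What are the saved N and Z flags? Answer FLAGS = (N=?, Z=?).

FLAGS = (N=0, Z=0)

after  0: r0=0x70 r1=0x22 r2=0x97 r3=0x8c r4=0x82 r5=0xee  N=0 Z=0
after  1: r0=0x9e r1=0x22 r2=0x97 r3=0x8c r4=0x82 r5=0xee  N=1 Z=0
after  2: r0=0x9e r1=0x60 r2=0x97 r3=0x8c r4=0x82 r5=0xee  N=0 Z=0
after  3: r0=0x9e r1=0x60 r2=0x23 r3=0x8c r4=0x82 r5=0xee  N=0 Z=0
after  4: r0=0x9e r1=0x60 r2=0x23 r3=0x8c r4=0x22 r5=0xee  N=0 Z=0
-- IRQ taken; context saved, return-PC = 5 --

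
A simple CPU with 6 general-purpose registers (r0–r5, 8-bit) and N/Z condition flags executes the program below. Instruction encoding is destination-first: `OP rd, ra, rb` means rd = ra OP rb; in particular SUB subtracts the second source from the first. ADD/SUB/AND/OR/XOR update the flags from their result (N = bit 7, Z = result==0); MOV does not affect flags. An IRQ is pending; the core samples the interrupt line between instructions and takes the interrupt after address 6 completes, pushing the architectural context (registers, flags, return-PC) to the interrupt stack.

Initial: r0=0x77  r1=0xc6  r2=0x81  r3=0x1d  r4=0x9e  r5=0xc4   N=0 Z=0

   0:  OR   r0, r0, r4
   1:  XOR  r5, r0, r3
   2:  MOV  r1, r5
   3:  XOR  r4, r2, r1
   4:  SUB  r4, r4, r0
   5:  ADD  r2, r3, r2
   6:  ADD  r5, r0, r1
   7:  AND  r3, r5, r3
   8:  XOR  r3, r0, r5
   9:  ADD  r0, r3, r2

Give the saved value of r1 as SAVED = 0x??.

after  0: r0=0xff r1=0xc6 r2=0x81 r3=0x1d r4=0x9e r5=0xc4  N=1 Z=0
after  1: r0=0xff r1=0xc6 r2=0x81 r3=0x1d r4=0x9e r5=0xe2  N=1 Z=0
after  2: r0=0xff r1=0xe2 r2=0x81 r3=0x1d r4=0x9e r5=0xe2  N=1 Z=0
after  3: r0=0xff r1=0xe2 r2=0x81 r3=0x1d r4=0x63 r5=0xe2  N=0 Z=0
after  4: r0=0xff r1=0xe2 r2=0x81 r3=0x1d r4=0x64 r5=0xe2  N=0 Z=0
after  5: r0=0xff r1=0xe2 r2=0x9e r3=0x1d r4=0x64 r5=0xe2  N=1 Z=0
after  6: r0=0xff r1=0xe2 r2=0x9e r3=0x1d r4=0x64 r5=0xe1  N=1 Z=0
-- IRQ taken; context saved, return-PC = 7 --

SAVED = 0xe2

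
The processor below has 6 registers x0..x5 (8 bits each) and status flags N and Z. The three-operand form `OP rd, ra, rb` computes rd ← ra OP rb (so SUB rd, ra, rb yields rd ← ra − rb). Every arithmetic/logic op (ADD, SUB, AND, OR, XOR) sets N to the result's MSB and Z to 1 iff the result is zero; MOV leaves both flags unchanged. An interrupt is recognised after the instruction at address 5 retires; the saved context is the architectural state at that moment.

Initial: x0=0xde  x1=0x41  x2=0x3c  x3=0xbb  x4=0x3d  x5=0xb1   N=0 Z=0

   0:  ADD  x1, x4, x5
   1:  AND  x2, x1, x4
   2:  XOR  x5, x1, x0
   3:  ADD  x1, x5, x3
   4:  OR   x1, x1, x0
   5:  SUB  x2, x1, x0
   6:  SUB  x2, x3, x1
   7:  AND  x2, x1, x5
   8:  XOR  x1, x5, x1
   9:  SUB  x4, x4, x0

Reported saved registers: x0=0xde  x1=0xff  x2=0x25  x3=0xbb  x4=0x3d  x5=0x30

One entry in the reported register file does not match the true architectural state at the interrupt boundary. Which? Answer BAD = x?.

after  0: x0=0xde x1=0xee x2=0x3c x3=0xbb x4=0x3d x5=0xb1  N=1 Z=0
after  1: x0=0xde x1=0xee x2=0x2c x3=0xbb x4=0x3d x5=0xb1  N=0 Z=0
after  2: x0=0xde x1=0xee x2=0x2c x3=0xbb x4=0x3d x5=0x30  N=0 Z=0
after  3: x0=0xde x1=0xeb x2=0x2c x3=0xbb x4=0x3d x5=0x30  N=1 Z=0
after  4: x0=0xde x1=0xff x2=0x2c x3=0xbb x4=0x3d x5=0x30  N=1 Z=0
after  5: x0=0xde x1=0xff x2=0x21 x3=0xbb x4=0x3d x5=0x30  N=0 Z=0
-- IRQ taken; context saved, return-PC = 6 --
mismatch: x2: reported 0x25 vs actual 0x21

BAD = x2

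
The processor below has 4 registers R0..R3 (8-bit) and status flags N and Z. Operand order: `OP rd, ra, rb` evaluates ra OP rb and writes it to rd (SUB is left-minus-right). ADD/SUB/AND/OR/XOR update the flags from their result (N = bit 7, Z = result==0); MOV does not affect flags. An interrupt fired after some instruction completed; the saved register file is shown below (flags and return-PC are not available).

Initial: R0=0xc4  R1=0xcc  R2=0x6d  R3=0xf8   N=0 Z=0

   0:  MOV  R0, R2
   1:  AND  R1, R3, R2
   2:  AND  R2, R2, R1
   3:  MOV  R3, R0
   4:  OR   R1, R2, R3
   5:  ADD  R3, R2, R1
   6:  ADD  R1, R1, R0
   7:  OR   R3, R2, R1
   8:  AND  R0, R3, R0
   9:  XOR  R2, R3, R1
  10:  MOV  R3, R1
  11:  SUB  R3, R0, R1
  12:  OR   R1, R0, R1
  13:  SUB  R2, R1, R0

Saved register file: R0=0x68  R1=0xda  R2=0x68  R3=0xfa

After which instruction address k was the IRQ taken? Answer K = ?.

K = 8

after  0: R0=0x6d R1=0xcc R2=0x6d R3=0xf8  N=0 Z=0
after  1: R0=0x6d R1=0x68 R2=0x6d R3=0xf8  N=0 Z=0
after  2: R0=0x6d R1=0x68 R2=0x68 R3=0xf8  N=0 Z=0
after  3: R0=0x6d R1=0x68 R2=0x68 R3=0x6d  N=0 Z=0
after  4: R0=0x6d R1=0x6d R2=0x68 R3=0x6d  N=0 Z=0
after  5: R0=0x6d R1=0x6d R2=0x68 R3=0xd5  N=1 Z=0
after  6: R0=0x6d R1=0xda R2=0x68 R3=0xd5  N=1 Z=0
after  7: R0=0x6d R1=0xda R2=0x68 R3=0xfa  N=1 Z=0
after  8: R0=0x68 R1=0xda R2=0x68 R3=0xfa  N=0 Z=0
-- IRQ taken; context saved, return-PC = 9 --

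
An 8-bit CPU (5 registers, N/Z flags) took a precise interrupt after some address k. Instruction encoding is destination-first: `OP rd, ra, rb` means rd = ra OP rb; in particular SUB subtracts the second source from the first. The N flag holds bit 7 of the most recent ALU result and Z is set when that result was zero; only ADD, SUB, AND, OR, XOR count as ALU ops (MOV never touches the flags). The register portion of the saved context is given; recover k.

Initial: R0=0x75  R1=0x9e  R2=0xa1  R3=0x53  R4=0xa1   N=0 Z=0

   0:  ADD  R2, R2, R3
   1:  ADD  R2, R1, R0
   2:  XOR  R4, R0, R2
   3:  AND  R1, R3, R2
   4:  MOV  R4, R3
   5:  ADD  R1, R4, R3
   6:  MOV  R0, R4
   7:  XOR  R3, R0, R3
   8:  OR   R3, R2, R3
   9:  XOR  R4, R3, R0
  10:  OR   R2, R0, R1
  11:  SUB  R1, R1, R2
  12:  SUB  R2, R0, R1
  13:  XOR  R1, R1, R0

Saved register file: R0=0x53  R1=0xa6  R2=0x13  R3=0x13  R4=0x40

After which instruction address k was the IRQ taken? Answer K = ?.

K = 9

after  0: R0=0x75 R1=0x9e R2=0xf4 R3=0x53 R4=0xa1  N=1 Z=0
after  1: R0=0x75 R1=0x9e R2=0x13 R3=0x53 R4=0xa1  N=0 Z=0
after  2: R0=0x75 R1=0x9e R2=0x13 R3=0x53 R4=0x66  N=0 Z=0
after  3: R0=0x75 R1=0x13 R2=0x13 R3=0x53 R4=0x66  N=0 Z=0
after  4: R0=0x75 R1=0x13 R2=0x13 R3=0x53 R4=0x53  N=0 Z=0
after  5: R0=0x75 R1=0xa6 R2=0x13 R3=0x53 R4=0x53  N=1 Z=0
after  6: R0=0x53 R1=0xa6 R2=0x13 R3=0x53 R4=0x53  N=1 Z=0
after  7: R0=0x53 R1=0xa6 R2=0x13 R3=0x00 R4=0x53  N=0 Z=1
after  8: R0=0x53 R1=0xa6 R2=0x13 R3=0x13 R4=0x53  N=0 Z=0
after  9: R0=0x53 R1=0xa6 R2=0x13 R3=0x13 R4=0x40  N=0 Z=0
-- IRQ taken; context saved, return-PC = 10 --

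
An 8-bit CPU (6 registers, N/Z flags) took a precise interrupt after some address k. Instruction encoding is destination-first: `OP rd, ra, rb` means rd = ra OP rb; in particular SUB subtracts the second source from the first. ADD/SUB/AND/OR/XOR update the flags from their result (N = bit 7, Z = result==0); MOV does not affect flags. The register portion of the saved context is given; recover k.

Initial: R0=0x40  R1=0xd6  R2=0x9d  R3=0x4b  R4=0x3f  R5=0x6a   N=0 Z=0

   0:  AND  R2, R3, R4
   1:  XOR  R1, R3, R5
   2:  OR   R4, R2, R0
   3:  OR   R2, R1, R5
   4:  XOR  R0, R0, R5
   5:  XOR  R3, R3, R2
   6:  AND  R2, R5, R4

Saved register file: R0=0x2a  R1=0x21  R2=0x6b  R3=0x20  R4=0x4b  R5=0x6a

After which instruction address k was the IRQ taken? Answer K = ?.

K = 5

after  0: R0=0x40 R1=0xd6 R2=0x0b R3=0x4b R4=0x3f R5=0x6a  N=0 Z=0
after  1: R0=0x40 R1=0x21 R2=0x0b R3=0x4b R4=0x3f R5=0x6a  N=0 Z=0
after  2: R0=0x40 R1=0x21 R2=0x0b R3=0x4b R4=0x4b R5=0x6a  N=0 Z=0
after  3: R0=0x40 R1=0x21 R2=0x6b R3=0x4b R4=0x4b R5=0x6a  N=0 Z=0
after  4: R0=0x2a R1=0x21 R2=0x6b R3=0x4b R4=0x4b R5=0x6a  N=0 Z=0
after  5: R0=0x2a R1=0x21 R2=0x6b R3=0x20 R4=0x4b R5=0x6a  N=0 Z=0
-- IRQ taken; context saved, return-PC = 6 --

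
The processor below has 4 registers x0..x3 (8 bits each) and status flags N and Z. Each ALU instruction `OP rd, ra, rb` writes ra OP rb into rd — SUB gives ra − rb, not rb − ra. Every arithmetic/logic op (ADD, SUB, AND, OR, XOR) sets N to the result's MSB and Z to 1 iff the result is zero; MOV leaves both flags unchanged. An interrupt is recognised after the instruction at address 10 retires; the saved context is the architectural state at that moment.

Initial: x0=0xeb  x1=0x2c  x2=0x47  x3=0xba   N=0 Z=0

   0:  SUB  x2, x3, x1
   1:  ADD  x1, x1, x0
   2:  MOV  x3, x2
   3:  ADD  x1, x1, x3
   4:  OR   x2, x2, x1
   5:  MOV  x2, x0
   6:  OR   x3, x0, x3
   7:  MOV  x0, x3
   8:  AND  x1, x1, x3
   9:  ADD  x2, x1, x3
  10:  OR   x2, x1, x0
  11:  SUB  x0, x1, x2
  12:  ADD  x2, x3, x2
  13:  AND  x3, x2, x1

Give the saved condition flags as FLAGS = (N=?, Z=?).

FLAGS = (N=1, Z=0)

after  0: x0=0xeb x1=0x2c x2=0x8e x3=0xba  N=1 Z=0
after  1: x0=0xeb x1=0x17 x2=0x8e x3=0xba  N=0 Z=0
after  2: x0=0xeb x1=0x17 x2=0x8e x3=0x8e  N=0 Z=0
after  3: x0=0xeb x1=0xa5 x2=0x8e x3=0x8e  N=1 Z=0
after  4: x0=0xeb x1=0xa5 x2=0xaf x3=0x8e  N=1 Z=0
after  5: x0=0xeb x1=0xa5 x2=0xeb x3=0x8e  N=1 Z=0
after  6: x0=0xeb x1=0xa5 x2=0xeb x3=0xef  N=1 Z=0
after  7: x0=0xef x1=0xa5 x2=0xeb x3=0xef  N=1 Z=0
after  8: x0=0xef x1=0xa5 x2=0xeb x3=0xef  N=1 Z=0
after  9: x0=0xef x1=0xa5 x2=0x94 x3=0xef  N=1 Z=0
after 10: x0=0xef x1=0xa5 x2=0xef x3=0xef  N=1 Z=0
-- IRQ taken; context saved, return-PC = 11 --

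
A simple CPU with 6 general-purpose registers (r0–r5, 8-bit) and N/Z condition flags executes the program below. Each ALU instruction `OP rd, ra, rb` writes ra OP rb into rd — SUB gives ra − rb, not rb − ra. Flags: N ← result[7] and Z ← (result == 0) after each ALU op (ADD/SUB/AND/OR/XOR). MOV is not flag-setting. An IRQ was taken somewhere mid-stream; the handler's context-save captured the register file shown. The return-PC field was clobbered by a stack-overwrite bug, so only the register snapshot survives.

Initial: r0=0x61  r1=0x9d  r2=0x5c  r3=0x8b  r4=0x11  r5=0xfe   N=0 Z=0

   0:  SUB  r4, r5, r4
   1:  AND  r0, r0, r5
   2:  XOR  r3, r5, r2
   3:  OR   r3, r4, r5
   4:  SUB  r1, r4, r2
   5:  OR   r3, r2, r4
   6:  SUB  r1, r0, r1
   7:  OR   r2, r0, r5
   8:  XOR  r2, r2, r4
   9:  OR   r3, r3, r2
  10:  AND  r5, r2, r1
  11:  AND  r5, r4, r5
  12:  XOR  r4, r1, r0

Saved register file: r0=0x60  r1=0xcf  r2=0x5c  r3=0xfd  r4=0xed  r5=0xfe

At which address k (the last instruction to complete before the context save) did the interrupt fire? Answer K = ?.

K = 6

after  0: r0=0x61 r1=0x9d r2=0x5c r3=0x8b r4=0xed r5=0xfe  N=1 Z=0
after  1: r0=0x60 r1=0x9d r2=0x5c r3=0x8b r4=0xed r5=0xfe  N=0 Z=0
after  2: r0=0x60 r1=0x9d r2=0x5c r3=0xa2 r4=0xed r5=0xfe  N=1 Z=0
after  3: r0=0x60 r1=0x9d r2=0x5c r3=0xff r4=0xed r5=0xfe  N=1 Z=0
after  4: r0=0x60 r1=0x91 r2=0x5c r3=0xff r4=0xed r5=0xfe  N=1 Z=0
after  5: r0=0x60 r1=0x91 r2=0x5c r3=0xfd r4=0xed r5=0xfe  N=1 Z=0
after  6: r0=0x60 r1=0xcf r2=0x5c r3=0xfd r4=0xed r5=0xfe  N=1 Z=0
-- IRQ taken; context saved, return-PC = 7 --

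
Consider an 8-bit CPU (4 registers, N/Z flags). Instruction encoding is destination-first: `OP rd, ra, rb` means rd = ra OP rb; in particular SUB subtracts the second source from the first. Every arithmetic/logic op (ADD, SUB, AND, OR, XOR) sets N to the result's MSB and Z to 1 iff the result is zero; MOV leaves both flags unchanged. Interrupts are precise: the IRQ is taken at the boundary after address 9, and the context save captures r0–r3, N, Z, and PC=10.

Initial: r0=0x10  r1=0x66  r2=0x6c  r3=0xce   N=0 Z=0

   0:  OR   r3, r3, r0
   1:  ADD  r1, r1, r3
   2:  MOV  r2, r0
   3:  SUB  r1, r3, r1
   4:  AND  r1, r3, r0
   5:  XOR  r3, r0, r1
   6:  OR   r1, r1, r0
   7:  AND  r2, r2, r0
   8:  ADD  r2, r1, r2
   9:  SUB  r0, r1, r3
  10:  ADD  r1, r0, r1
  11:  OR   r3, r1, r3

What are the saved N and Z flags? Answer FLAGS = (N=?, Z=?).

FLAGS = (N=0, Z=0)

after  0: r0=0x10 r1=0x66 r2=0x6c r3=0xde  N=1 Z=0
after  1: r0=0x10 r1=0x44 r2=0x6c r3=0xde  N=0 Z=0
after  2: r0=0x10 r1=0x44 r2=0x10 r3=0xde  N=0 Z=0
after  3: r0=0x10 r1=0x9a r2=0x10 r3=0xde  N=1 Z=0
after  4: r0=0x10 r1=0x10 r2=0x10 r3=0xde  N=0 Z=0
after  5: r0=0x10 r1=0x10 r2=0x10 r3=0x00  N=0 Z=1
after  6: r0=0x10 r1=0x10 r2=0x10 r3=0x00  N=0 Z=0
after  7: r0=0x10 r1=0x10 r2=0x10 r3=0x00  N=0 Z=0
after  8: r0=0x10 r1=0x10 r2=0x20 r3=0x00  N=0 Z=0
after  9: r0=0x10 r1=0x10 r2=0x20 r3=0x00  N=0 Z=0
-- IRQ taken; context saved, return-PC = 10 --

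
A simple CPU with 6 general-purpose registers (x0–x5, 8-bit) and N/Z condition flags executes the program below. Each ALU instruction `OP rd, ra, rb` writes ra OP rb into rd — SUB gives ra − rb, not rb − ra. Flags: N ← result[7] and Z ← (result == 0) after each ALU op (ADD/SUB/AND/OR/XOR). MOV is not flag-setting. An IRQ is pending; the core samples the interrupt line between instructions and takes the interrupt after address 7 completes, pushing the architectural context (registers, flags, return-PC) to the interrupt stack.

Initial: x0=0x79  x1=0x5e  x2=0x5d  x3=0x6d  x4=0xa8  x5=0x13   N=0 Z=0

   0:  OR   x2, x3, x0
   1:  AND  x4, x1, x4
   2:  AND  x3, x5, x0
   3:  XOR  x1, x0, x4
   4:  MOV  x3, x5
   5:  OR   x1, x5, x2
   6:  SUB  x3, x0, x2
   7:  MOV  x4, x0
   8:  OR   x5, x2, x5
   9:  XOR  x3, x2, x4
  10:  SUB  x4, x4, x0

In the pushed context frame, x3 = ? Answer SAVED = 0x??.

after  0: x0=0x79 x1=0x5e x2=0x7d x3=0x6d x4=0xa8 x5=0x13  N=0 Z=0
after  1: x0=0x79 x1=0x5e x2=0x7d x3=0x6d x4=0x08 x5=0x13  N=0 Z=0
after  2: x0=0x79 x1=0x5e x2=0x7d x3=0x11 x4=0x08 x5=0x13  N=0 Z=0
after  3: x0=0x79 x1=0x71 x2=0x7d x3=0x11 x4=0x08 x5=0x13  N=0 Z=0
after  4: x0=0x79 x1=0x71 x2=0x7d x3=0x13 x4=0x08 x5=0x13  N=0 Z=0
after  5: x0=0x79 x1=0x7f x2=0x7d x3=0x13 x4=0x08 x5=0x13  N=0 Z=0
after  6: x0=0x79 x1=0x7f x2=0x7d x3=0xfc x4=0x08 x5=0x13  N=1 Z=0
after  7: x0=0x79 x1=0x7f x2=0x7d x3=0xfc x4=0x79 x5=0x13  N=1 Z=0
-- IRQ taken; context saved, return-PC = 8 --

SAVED = 0xfc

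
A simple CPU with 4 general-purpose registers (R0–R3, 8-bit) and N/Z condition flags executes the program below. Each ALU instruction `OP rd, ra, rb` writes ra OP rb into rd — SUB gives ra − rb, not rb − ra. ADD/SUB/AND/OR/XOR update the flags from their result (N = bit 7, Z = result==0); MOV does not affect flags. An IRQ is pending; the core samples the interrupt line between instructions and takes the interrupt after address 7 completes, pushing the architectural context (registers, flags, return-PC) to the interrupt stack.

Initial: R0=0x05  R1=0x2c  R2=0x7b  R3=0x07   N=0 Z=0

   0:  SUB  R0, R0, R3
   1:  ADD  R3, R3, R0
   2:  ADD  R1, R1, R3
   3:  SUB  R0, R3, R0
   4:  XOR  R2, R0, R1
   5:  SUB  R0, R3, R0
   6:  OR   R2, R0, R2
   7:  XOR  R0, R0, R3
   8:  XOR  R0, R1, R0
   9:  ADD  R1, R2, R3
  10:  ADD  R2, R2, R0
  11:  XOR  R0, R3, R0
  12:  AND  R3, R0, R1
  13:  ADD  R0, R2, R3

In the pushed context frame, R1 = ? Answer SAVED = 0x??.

after  0: R0=0xfe R1=0x2c R2=0x7b R3=0x07  N=1 Z=0
after  1: R0=0xfe R1=0x2c R2=0x7b R3=0x05  N=0 Z=0
after  2: R0=0xfe R1=0x31 R2=0x7b R3=0x05  N=0 Z=0
after  3: R0=0x07 R1=0x31 R2=0x7b R3=0x05  N=0 Z=0
after  4: R0=0x07 R1=0x31 R2=0x36 R3=0x05  N=0 Z=0
after  5: R0=0xfe R1=0x31 R2=0x36 R3=0x05  N=1 Z=0
after  6: R0=0xfe R1=0x31 R2=0xfe R3=0x05  N=1 Z=0
after  7: R0=0xfb R1=0x31 R2=0xfe R3=0x05  N=1 Z=0
-- IRQ taken; context saved, return-PC = 8 --

SAVED = 0x31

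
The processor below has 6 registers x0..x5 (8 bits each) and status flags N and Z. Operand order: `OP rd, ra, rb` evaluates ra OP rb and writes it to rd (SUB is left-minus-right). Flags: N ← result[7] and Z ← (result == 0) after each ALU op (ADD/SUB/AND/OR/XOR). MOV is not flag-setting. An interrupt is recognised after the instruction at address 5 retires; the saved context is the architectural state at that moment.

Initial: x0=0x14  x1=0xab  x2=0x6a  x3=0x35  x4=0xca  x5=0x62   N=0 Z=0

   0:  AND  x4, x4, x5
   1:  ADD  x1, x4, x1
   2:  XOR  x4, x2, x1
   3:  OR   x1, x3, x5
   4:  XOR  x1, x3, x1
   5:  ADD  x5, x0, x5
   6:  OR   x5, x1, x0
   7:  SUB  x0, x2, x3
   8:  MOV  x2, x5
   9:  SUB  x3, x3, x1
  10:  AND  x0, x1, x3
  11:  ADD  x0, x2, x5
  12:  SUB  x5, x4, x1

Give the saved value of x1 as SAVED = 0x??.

SAVED = 0x42

after  0: x0=0x14 x1=0xab x2=0x6a x3=0x35 x4=0x42 x5=0x62  N=0 Z=0
after  1: x0=0x14 x1=0xed x2=0x6a x3=0x35 x4=0x42 x5=0x62  N=1 Z=0
after  2: x0=0x14 x1=0xed x2=0x6a x3=0x35 x4=0x87 x5=0x62  N=1 Z=0
after  3: x0=0x14 x1=0x77 x2=0x6a x3=0x35 x4=0x87 x5=0x62  N=0 Z=0
after  4: x0=0x14 x1=0x42 x2=0x6a x3=0x35 x4=0x87 x5=0x62  N=0 Z=0
after  5: x0=0x14 x1=0x42 x2=0x6a x3=0x35 x4=0x87 x5=0x76  N=0 Z=0
-- IRQ taken; context saved, return-PC = 6 --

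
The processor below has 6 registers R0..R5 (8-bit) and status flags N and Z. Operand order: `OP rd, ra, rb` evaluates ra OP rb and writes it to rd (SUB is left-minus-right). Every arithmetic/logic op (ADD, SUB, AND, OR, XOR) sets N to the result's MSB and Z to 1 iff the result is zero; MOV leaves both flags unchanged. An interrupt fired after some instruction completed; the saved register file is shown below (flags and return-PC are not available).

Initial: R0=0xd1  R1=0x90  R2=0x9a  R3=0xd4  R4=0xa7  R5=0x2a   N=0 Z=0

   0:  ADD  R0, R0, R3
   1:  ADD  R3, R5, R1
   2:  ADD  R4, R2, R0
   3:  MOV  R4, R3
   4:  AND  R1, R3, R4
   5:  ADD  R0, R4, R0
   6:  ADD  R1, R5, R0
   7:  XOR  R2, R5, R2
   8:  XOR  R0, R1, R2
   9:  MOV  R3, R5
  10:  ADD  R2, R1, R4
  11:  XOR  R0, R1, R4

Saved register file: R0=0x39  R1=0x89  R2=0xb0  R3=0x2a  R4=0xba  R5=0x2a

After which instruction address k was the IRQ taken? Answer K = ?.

after  0: R0=0xa5 R1=0x90 R2=0x9a R3=0xd4 R4=0xa7 R5=0x2a  N=1 Z=0
after  1: R0=0xa5 R1=0x90 R2=0x9a R3=0xba R4=0xa7 R5=0x2a  N=1 Z=0
after  2: R0=0xa5 R1=0x90 R2=0x9a R3=0xba R4=0x3f R5=0x2a  N=0 Z=0
after  3: R0=0xa5 R1=0x90 R2=0x9a R3=0xba R4=0xba R5=0x2a  N=0 Z=0
after  4: R0=0xa5 R1=0xba R2=0x9a R3=0xba R4=0xba R5=0x2a  N=1 Z=0
after  5: R0=0x5f R1=0xba R2=0x9a R3=0xba R4=0xba R5=0x2a  N=0 Z=0
after  6: R0=0x5f R1=0x89 R2=0x9a R3=0xba R4=0xba R5=0x2a  N=1 Z=0
after  7: R0=0x5f R1=0x89 R2=0xb0 R3=0xba R4=0xba R5=0x2a  N=1 Z=0
after  8: R0=0x39 R1=0x89 R2=0xb0 R3=0xba R4=0xba R5=0x2a  N=0 Z=0
after  9: R0=0x39 R1=0x89 R2=0xb0 R3=0x2a R4=0xba R5=0x2a  N=0 Z=0
-- IRQ taken; context saved, return-PC = 10 --

K = 9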